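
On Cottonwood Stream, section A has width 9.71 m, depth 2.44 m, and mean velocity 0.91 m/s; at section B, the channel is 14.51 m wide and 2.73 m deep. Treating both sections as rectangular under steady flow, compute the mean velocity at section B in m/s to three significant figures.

0.544 m/s

Q = A₁V₁ = (9.71×2.44) × 0.91 = 21.56 m³/s
A₂ = 14.51 × 2.73 = 39.61 m²
V₂ = Q/A₂ = 21.56/39.61 = 0.5443 m/s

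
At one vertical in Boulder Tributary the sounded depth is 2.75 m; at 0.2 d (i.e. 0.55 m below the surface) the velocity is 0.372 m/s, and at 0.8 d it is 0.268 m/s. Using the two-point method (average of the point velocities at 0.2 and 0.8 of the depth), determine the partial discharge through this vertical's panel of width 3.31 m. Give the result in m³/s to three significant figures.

v̄ = (0.372 + 0.268) / 2 = 0.3200 m/s
q = v̄ × d × w = 0.3200 × 2.75 × 3.31 = 2.913 m³/s

2.91 m³/s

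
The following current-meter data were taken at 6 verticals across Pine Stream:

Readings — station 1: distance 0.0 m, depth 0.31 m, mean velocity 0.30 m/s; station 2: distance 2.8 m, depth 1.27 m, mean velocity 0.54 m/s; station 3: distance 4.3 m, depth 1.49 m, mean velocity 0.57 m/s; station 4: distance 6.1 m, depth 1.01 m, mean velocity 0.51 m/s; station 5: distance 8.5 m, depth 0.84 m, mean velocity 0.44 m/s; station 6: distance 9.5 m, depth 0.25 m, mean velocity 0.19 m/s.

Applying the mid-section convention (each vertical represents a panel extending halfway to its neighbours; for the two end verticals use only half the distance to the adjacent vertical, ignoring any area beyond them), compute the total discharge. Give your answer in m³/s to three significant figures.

w_1 = (2.8 − 0.0)/2 = 1.4 m; q_1 = 0.30 × 0.31 × 1.4 = 0.1302 m³/s
w_2 = (4.3 − 0.0)/2 = 2.15 m; q_2 = 0.54 × 1.27 × 2.15 = 1.474 m³/s
w_3 = (6.1 − 2.8)/2 = 1.65 m; q_3 = 0.57 × 1.49 × 1.65 = 1.401 m³/s
w_4 = (8.5 − 4.3)/2 = 2.1 m; q_4 = 0.51 × 1.01 × 2.1 = 1.082 m³/s
w_5 = (9.5 − 6.1)/2 = 1.7 m; q_5 = 0.44 × 0.84 × 1.7 = 0.6283 m³/s
w_6 = (9.5 − 8.5)/2 = 0.5 m; q_6 = 0.19 × 0.25 × 0.5 = 0.02375 m³/s
Q = Σ qᵢ = 4.740 m³/s

4.74 m³/s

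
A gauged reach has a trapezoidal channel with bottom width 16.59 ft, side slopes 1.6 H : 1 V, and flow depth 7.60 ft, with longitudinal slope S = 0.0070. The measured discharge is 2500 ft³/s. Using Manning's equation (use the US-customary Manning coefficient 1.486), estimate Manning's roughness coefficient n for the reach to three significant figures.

0.0310

A = (b + z·y)·y = (16.59 + 1.6×7.60)×7.60 = 218.5 ft²
P = b + 2y√(1+z²) = 16.59 + 2×7.60×√(1+1.6²) = 45.27 ft
R = A/P = 218.5/45.27 = 4.827 ft
n = (1.486/Q)·A·R^(2/3)·S^(1/2) = (1.486/2500) × 218.5 × 2.856 × 0.08367 = 0.03103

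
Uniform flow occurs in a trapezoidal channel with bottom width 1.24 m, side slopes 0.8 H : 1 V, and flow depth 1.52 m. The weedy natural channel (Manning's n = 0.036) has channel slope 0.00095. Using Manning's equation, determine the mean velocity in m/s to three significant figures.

A = (b + z·y)·y = (1.24 + 0.8×1.52)×1.52 = 3.733 m²
P = b + 2y√(1+z²) = 1.24 + 2×1.52×√(1+0.8²) = 5.133 m
R = A/P = 3.733/5.133 = 0.7273 m
Q = (1/n)·A·R^(2/3)·S^(1/2) = (1/0.036) × 3.733 × 0.7273^(2/3) × 0.00095^(1/2) = 2.585 m³/s
V = Q/A = 2.585/3.733 = 0.6924 m/s

0.692 m/s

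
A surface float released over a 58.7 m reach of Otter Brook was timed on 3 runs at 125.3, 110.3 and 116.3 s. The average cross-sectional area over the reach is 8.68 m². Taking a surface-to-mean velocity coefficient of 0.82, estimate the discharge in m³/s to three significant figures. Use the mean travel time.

3.56 m³/s

t̄ = (125.3 + 110.3 + 116.3) / 3 = 117.3 s
v_surface = L / t̄ = 58.7 / 117.3 = 0.5004 m/s
v_mean = 0.82 × 0.5004 = 0.4103 m/s
Q = A × v_mean = 8.68 × 0.4103 = 3.562 m³/s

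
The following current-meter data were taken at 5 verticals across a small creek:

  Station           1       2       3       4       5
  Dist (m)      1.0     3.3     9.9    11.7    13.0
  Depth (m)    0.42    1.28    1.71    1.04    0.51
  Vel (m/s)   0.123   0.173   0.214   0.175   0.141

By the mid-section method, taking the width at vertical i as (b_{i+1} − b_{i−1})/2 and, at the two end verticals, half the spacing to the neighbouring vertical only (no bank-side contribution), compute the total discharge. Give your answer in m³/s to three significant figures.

2.91 m³/s

w_1 = (3.3 − 1.0)/2 = 1.15 m; q_1 = 0.123 × 0.42 × 1.15 = 0.05941 m³/s
w_2 = (9.9 − 1.0)/2 = 4.45 m; q_2 = 0.173 × 1.28 × 4.45 = 0.9854 m³/s
w_3 = (11.7 − 3.3)/2 = 4.2 m; q_3 = 0.214 × 1.71 × 4.2 = 1.537 m³/s
w_4 = (13.0 − 9.9)/2 = 1.55 m; q_4 = 0.175 × 1.04 × 1.55 = 0.2821 m³/s
w_5 = (13.0 − 11.7)/2 = 0.65 m; q_5 = 0.141 × 0.51 × 0.65 = 0.04674 m³/s
Q = Σ qᵢ = 2.911 m³/s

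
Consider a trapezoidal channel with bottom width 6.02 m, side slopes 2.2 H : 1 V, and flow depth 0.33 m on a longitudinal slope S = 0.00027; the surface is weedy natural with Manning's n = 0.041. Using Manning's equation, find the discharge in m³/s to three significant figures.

0.393 m³/s

A = (b + z·y)·y = (6.02 + 2.2×0.33)×0.33 = 2.226 m²
P = b + 2y√(1+z²) = 6.02 + 2×0.33×√(1+2.2²) = 7.615 m
R = A/P = 2.226/7.615 = 0.2923 m
Q = (1/n)·A·R^(2/3)·S^(1/2) = (1/0.041) × 2.226 × 0.2923^(2/3) × 0.00027^(1/2) = 0.3930 m³/s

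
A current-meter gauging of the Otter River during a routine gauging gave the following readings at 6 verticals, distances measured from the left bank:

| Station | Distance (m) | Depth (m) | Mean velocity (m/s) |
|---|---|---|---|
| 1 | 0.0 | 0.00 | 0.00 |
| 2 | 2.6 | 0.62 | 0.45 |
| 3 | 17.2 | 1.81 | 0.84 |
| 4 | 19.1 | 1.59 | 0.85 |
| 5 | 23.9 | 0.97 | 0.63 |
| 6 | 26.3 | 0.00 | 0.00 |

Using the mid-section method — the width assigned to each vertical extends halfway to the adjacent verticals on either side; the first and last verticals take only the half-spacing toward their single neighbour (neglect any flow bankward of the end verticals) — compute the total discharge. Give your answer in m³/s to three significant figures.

w_2 = (17.2 − 0.0)/2 = 8.6 m; q_2 = 0.45 × 0.62 × 8.6 = 2.399 m³/s
w_3 = (19.1 − 2.6)/2 = 8.25 m; q_3 = 0.84 × 1.81 × 8.25 = 12.54 m³/s
w_4 = (23.9 − 17.2)/2 = 3.35 m; q_4 = 0.85 × 1.59 × 3.35 = 4.528 m³/s
w_5 = (26.3 − 19.1)/2 = 3.6 m; q_5 = 0.63 × 0.97 × 3.6 = 2.200 m³/s
Stations 1, 6 contribute zero (depth or velocity is 0).
Q = Σ qᵢ = 21.67 m³/s

21.7 m³/s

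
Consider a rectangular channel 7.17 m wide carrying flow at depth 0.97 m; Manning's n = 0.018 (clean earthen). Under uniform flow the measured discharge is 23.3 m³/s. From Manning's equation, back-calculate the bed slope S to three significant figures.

0.00521

A = b·y = 7.17 × 0.97 = 6.955 m²
P = b + 2y = 7.17 + 2×0.97 = 9.110 m
R = A/P = 6.955/9.110 = 0.7634 m
S = (Q·n / (1·A·R^(2/3)))² = (23.3×0.018 / (1×6.955×0.8353))² = 0.005212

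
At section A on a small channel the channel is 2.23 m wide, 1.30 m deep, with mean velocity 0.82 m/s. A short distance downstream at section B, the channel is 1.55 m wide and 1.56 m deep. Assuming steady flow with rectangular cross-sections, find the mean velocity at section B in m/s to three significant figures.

Q = A₁V₁ = (2.23×1.30) × 0.82 = 2.377 m³/s
A₂ = 1.55 × 1.56 = 2.418 m²
V₂ = Q/A₂ = 2.377/2.418 = 0.9831 m/s

0.983 m/s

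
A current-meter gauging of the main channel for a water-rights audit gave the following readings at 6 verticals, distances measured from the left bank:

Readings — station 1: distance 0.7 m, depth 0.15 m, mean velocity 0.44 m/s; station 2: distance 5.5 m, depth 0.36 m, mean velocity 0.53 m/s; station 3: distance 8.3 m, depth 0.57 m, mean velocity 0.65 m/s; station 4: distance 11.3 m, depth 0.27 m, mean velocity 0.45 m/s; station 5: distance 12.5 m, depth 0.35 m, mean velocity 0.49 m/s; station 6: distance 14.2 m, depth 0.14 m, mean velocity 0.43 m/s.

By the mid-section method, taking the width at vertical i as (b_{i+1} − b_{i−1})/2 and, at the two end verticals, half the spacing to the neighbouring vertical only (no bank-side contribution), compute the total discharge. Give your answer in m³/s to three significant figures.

2.51 m³/s

w_1 = (5.5 − 0.7)/2 = 2.4 m; q_1 = 0.44 × 0.15 × 2.4 = 0.1584 m³/s
w_2 = (8.3 − 0.7)/2 = 3.8 m; q_2 = 0.53 × 0.36 × 3.8 = 0.7250 m³/s
w_3 = (11.3 − 5.5)/2 = 2.9 m; q_3 = 0.65 × 0.57 × 2.9 = 1.074 m³/s
w_4 = (12.5 − 8.3)/2 = 2.1 m; q_4 = 0.45 × 0.27 × 2.1 = 0.2552 m³/s
w_5 = (14.2 − 11.3)/2 = 1.45 m; q_5 = 0.49 × 0.35 × 1.45 = 0.2487 m³/s
w_6 = (14.2 − 12.5)/2 = 0.85 m; q_6 = 0.43 × 0.14 × 0.85 = 0.05117 m³/s
Q = Σ qᵢ = 2.513 m³/s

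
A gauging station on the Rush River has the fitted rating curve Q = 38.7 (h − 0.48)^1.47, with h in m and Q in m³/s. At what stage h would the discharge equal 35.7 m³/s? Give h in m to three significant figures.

h − h₀ = (Q/C)^(1/b) = (35.7/38.7)^(1/1.47) = 0.9466 m
h = 0.48 + 0.9466 = 1.427 m

1.43 m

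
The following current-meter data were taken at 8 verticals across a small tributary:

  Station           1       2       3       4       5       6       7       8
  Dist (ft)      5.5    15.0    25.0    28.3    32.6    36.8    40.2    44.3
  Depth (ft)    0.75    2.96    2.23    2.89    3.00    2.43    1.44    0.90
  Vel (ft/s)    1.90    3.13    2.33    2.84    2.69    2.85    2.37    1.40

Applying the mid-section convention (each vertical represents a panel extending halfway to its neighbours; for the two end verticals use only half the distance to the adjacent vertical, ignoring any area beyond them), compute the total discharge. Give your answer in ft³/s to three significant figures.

239 ft³/s

w_1 = (15.0 − 5.5)/2 = 4.75 ft; q_1 = 1.90 × 0.75 × 4.75 = 6.769 ft³/s
w_2 = (25.0 − 5.5)/2 = 9.75 ft; q_2 = 3.13 × 2.96 × 9.75 = 90.33 ft³/s
w_3 = (28.3 − 15.0)/2 = 6.65 ft; q_3 = 2.33 × 2.23 × 6.65 = 34.55 ft³/s
w_4 = (32.6 − 25.0)/2 = 3.8 ft; q_4 = 2.84 × 2.89 × 3.8 = 31.19 ft³/s
w_5 = (36.8 − 28.3)/2 = 4.25 ft; q_5 = 2.69 × 3.00 × 4.25 = 34.30 ft³/s
w_6 = (40.2 − 32.6)/2 = 3.8 ft; q_6 = 2.85 × 2.43 × 3.8 = 26.32 ft³/s
w_7 = (44.3 − 36.8)/2 = 3.75 ft; q_7 = 2.37 × 1.44 × 3.75 = 12.80 ft³/s
w_8 = (44.3 − 40.2)/2 = 2.05 ft; q_8 = 1.40 × 0.90 × 2.05 = 2.583 ft³/s
Q = Σ qᵢ = 238.8 ft³/s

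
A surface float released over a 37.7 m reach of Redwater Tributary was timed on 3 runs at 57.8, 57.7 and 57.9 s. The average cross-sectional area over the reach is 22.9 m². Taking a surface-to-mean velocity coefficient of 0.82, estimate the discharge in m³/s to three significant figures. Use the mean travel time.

t̄ = (57.8 + 57.7 + 57.9) / 3 = 57.8 s
v_surface = L / t̄ = 37.7 / 57.8 = 0.6522 m/s
v_mean = 0.82 × 0.6522 = 0.5348 m/s
Q = A × v_mean = 22.9 × 0.5348 = 12.25 m³/s

12.2 m³/s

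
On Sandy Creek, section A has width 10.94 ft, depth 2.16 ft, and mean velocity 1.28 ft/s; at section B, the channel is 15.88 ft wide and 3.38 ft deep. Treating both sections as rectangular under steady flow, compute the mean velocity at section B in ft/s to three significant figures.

0.564 ft/s

Q = A₁V₁ = (10.94×2.16) × 1.28 = 30.25 ft³/s
A₂ = 15.88 × 3.38 = 53.67 ft²
V₂ = Q/A₂ = 30.25/53.67 = 0.5635 ft/s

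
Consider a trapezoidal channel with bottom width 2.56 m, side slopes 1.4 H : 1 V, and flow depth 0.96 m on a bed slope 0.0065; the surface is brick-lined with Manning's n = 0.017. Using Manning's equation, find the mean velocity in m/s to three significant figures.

3.52 m/s

A = (b + z·y)·y = (2.56 + 1.4×0.96)×0.96 = 3.748 m²
P = b + 2y√(1+z²) = 2.56 + 2×0.96×√(1+1.4²) = 5.863 m
R = A/P = 3.748/5.863 = 0.6392 m
Q = (1/n)·A·R^(2/3)·S^(1/2) = (1/0.017) × 3.748 × 0.6392^(2/3) × 0.0065^(1/2) = 13.19 m³/s
V = Q/A = 13.19/3.748 = 3.519 m/s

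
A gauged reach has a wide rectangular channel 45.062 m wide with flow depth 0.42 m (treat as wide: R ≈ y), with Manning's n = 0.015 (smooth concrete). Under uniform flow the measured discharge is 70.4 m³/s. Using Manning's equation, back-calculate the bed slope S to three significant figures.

A = b·y = 45.062 × 0.42 = 18.93 m²
Wide channel: R ≈ y = 0.42 m
S = (Q·n / (1·A·R^(2/3)))² = (70.4×0.015 / (1×18.93×0.5608))² = 0.009898

0.00990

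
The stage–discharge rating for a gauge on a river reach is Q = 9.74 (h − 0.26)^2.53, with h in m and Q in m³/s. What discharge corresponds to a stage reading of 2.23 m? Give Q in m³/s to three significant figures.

54.1 m³/s

Q = 9.74 × (2.23 − 0.26)^2.53 = 9.74 × 1.97^2.53 = 54.15 m³/s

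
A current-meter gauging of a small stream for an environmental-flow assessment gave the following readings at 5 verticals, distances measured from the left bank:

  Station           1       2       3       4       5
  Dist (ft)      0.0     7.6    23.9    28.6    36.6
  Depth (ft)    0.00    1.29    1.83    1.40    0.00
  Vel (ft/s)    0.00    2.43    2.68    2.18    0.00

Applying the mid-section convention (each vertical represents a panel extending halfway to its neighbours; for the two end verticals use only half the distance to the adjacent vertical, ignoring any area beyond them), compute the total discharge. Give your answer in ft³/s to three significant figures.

108 ft³/s

w_2 = (23.9 − 0.0)/2 = 11.95 ft; q_2 = 2.43 × 1.29 × 11.95 = 37.46 ft³/s
w_3 = (28.6 − 7.6)/2 = 10.5 ft; q_3 = 2.68 × 1.83 × 10.5 = 51.50 ft³/s
w_4 = (36.6 − 23.9)/2 = 6.35 ft; q_4 = 2.18 × 1.40 × 6.35 = 19.38 ft³/s
Stations 1, 5 contribute zero (depth or velocity is 0).
Q = Σ qᵢ = 108.3 ft³/s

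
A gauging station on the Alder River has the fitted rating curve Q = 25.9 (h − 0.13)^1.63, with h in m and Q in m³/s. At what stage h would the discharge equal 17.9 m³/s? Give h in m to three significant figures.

0.927 m

h − h₀ = (Q/C)^(1/b) = (17.9/25.9)^(1/1.63) = 0.7972 m
h = 0.13 + 0.7972 = 0.9272 m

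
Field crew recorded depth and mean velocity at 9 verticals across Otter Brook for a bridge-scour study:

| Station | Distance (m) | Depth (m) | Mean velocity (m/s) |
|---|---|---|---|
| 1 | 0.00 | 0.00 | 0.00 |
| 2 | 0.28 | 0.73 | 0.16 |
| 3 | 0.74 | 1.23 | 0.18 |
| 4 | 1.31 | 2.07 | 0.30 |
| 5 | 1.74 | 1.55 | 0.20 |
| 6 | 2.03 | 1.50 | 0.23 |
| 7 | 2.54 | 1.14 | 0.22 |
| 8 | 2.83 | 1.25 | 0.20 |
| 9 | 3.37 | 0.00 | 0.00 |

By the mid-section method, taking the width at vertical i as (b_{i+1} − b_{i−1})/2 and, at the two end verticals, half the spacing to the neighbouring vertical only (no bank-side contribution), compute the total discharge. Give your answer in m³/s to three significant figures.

0.921 m³/s

w_2 = (0.74 − 0.00)/2 = 0.37 m; q_2 = 0.16 × 0.73 × 0.37 = 0.04322 m³/s
w_3 = (1.31 − 0.28)/2 = 0.515 m; q_3 = 0.18 × 1.23 × 0.515 = 0.1140 m³/s
w_4 = (1.74 − 0.74)/2 = 0.5 m; q_4 = 0.30 × 2.07 × 0.5 = 0.3105 m³/s
w_5 = (2.03 − 1.31)/2 = 0.36 m; q_5 = 0.20 × 1.55 × 0.36 = 0.1116 m³/s
w_6 = (2.54 − 1.74)/2 = 0.4 m; q_6 = 0.23 × 1.50 × 0.4 = 0.1380 m³/s
w_7 = (2.83 − 2.03)/2 = 0.4 m; q_7 = 0.22 × 1.14 × 0.4 = 0.1003 m³/s
w_8 = (3.37 − 2.54)/2 = 0.415 m; q_8 = 0.20 × 1.25 × 0.415 = 0.1038 m³/s
Stations 1, 9 contribute zero (depth or velocity is 0).
Q = Σ qᵢ = 0.9214 m³/s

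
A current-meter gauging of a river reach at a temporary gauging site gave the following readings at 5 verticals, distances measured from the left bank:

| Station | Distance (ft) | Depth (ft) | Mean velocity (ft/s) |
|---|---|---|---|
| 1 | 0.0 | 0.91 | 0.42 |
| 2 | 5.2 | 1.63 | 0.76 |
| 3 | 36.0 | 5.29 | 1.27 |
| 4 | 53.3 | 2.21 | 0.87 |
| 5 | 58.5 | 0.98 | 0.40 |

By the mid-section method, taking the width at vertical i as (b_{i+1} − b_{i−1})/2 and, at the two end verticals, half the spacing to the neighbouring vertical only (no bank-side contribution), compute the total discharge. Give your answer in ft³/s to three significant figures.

w_1 = (5.2 − 0.0)/2 = 2.6 ft; q_1 = 0.42 × 0.91 × 2.6 = 0.9937 ft³/s
w_2 = (36.0 − 0.0)/2 = 18 ft; q_2 = 0.76 × 1.63 × 18 = 22.30 ft³/s
w_3 = (53.3 − 5.2)/2 = 24.05 ft; q_3 = 1.27 × 5.29 × 24.05 = 161.6 ft³/s
w_4 = (58.5 − 36.0)/2 = 11.25 ft; q_4 = 0.87 × 2.21 × 11.25 = 21.63 ft³/s
w_5 = (58.5 − 53.3)/2 = 2.6 ft; q_5 = 0.40 × 0.98 × 2.6 = 1.019 ft³/s
Q = Σ qᵢ = 207.5 ft³/s

208 ft³/s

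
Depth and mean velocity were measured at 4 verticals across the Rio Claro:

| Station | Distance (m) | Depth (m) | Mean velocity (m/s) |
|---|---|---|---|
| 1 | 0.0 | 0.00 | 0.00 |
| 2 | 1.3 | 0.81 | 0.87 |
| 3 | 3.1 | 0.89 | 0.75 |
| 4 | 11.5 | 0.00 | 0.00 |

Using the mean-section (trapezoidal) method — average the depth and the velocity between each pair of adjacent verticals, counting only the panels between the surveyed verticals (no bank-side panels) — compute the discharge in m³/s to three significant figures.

Panel 1-2: Δb = 1.3 m, d̄ = (0.00+0.81)/2 = 0.405, v̄ = (0.00+0.87)/2 = 0.435 → q = 1.3×0.405×0.435 = 0.2290 m³/s
Panel 2-3: Δb = 1.8 m, d̄ = (0.81+0.89)/2 = 0.85, v̄ = (0.87+0.75)/2 = 0.81 → q = 1.8×0.85×0.81 = 1.239 m³/s
Panel 3-4: Δb = 8.4 m, d̄ = (0.89+0.00)/2 = 0.445, v̄ = (0.75+0.00)/2 = 0.375 → q = 8.4×0.445×0.375 = 1.402 m³/s
Q = Σ q = 2.870 m³/s

2.87 m³/s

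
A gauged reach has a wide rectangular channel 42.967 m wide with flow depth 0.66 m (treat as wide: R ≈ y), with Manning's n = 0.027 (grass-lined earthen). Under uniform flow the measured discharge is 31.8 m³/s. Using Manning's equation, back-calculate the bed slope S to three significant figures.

A = b·y = 42.967 × 0.66 = 28.36 m²
Wide channel: R ≈ y = 0.66 m
S = (Q·n / (1·A·R^(2/3)))² = (31.8×0.027 / (1×28.36×0.7580))² = 0.001595

0.00160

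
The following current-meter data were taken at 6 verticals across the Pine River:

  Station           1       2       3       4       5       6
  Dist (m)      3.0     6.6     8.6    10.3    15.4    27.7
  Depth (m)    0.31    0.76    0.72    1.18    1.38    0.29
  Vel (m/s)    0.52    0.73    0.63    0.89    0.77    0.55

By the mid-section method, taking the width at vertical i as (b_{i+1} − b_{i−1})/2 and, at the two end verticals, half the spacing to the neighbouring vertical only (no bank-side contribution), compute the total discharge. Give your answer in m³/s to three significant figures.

w_1 = (6.6 − 3.0)/2 = 1.8 m; q_1 = 0.52 × 0.31 × 1.8 = 0.2902 m³/s
w_2 = (8.6 − 3.0)/2 = 2.8 m; q_2 = 0.73 × 0.76 × 2.8 = 1.553 m³/s
w_3 = (10.3 − 6.6)/2 = 1.85 m; q_3 = 0.63 × 0.72 × 1.85 = 0.8392 m³/s
w_4 = (15.4 − 8.6)/2 = 3.4 m; q_4 = 0.89 × 1.18 × 3.4 = 3.571 m³/s
w_5 = (27.7 − 10.3)/2 = 8.7 m; q_5 = 0.77 × 1.38 × 8.7 = 9.245 m³/s
w_6 = (27.7 − 15.4)/2 = 6.15 m; q_6 = 0.55 × 0.29 × 6.15 = 0.9809 m³/s
Q = Σ qᵢ = 16.48 m³/s

16.5 m³/s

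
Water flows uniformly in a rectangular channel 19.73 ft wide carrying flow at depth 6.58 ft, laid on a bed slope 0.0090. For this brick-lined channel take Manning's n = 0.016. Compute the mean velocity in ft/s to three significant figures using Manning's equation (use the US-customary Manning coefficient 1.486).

A = b·y = 19.73 × 6.58 = 129.8 ft²
P = b + 2y = 19.73 + 2×6.58 = 32.89 ft
R = A/P = 129.8/32.89 = 3.947 ft
Q = (1.486/n)·A·R^(2/3)·S^(1/2) = (1.486/0.016) × 129.8 × 3.947^(2/3) × 0.0090^(1/2) = 2857 ft³/s
V = Q/A = 2857/129.8 = 22.01 ft/s

22.0 ft/s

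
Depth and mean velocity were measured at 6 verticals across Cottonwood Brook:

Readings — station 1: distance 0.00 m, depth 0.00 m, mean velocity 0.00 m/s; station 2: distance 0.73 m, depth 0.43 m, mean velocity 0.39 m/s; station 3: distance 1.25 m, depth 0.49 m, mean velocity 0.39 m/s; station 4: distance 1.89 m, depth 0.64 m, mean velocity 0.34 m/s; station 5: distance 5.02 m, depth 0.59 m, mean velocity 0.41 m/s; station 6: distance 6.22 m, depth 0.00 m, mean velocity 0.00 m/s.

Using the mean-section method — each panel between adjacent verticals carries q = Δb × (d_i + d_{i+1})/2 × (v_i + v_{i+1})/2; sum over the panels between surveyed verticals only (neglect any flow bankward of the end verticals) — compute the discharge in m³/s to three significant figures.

Panel 1-2: Δb = 0.73 m, d̄ = (0.00+0.43)/2 = 0.215, v̄ = (0.00+0.39)/2 = 0.195 → q = 0.73×0.215×0.195 = 0.03061 m³/s
Panel 2-3: Δb = 0.52 m, d̄ = (0.43+0.49)/2 = 0.46, v̄ = (0.39+0.39)/2 = 0.39 → q = 0.52×0.46×0.39 = 0.09329 m³/s
Panel 3-4: Δb = 0.64 m, d̄ = (0.49+0.64)/2 = 0.565, v̄ = (0.39+0.34)/2 = 0.365 → q = 0.64×0.565×0.365 = 0.1320 m³/s
Panel 4-5: Δb = 3.13 m, d̄ = (0.64+0.59)/2 = 0.615, v̄ = (0.34+0.41)/2 = 0.375 → q = 3.13×0.615×0.375 = 0.7219 m³/s
Panel 5-6: Δb = 1.2 m, d̄ = (0.59+0.00)/2 = 0.295, v̄ = (0.41+0.00)/2 = 0.205 → q = 1.2×0.295×0.205 = 0.07257 m³/s
Q = Σ q = 1.050 m³/s

1.05 m³/s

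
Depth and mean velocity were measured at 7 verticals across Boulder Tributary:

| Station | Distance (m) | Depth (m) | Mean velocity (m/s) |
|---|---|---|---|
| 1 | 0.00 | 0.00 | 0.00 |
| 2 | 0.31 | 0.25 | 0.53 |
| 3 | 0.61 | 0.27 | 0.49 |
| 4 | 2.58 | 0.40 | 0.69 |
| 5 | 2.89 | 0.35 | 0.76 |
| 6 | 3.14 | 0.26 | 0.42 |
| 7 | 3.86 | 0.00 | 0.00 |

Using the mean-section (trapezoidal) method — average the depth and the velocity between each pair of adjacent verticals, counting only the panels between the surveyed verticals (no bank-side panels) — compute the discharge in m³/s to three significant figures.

Panel 1-2: Δb = 0.31 m, d̄ = (0.00+0.25)/2 = 0.125, v̄ = (0.00+0.53)/2 = 0.265 → q = 0.31×0.125×0.265 = 0.01027 m³/s
Panel 2-3: Δb = 0.3 m, d̄ = (0.25+0.27)/2 = 0.26, v̄ = (0.53+0.49)/2 = 0.51 → q = 0.3×0.26×0.51 = 0.03978 m³/s
Panel 3-4: Δb = 1.97 m, d̄ = (0.27+0.40)/2 = 0.335, v̄ = (0.49+0.69)/2 = 0.59 → q = 1.97×0.335×0.59 = 0.3894 m³/s
Panel 4-5: Δb = 0.31 m, d̄ = (0.40+0.35)/2 = 0.375, v̄ = (0.69+0.76)/2 = 0.725 → q = 0.31×0.375×0.725 = 0.08428 m³/s
Panel 5-6: Δb = 0.25 m, d̄ = (0.35+0.26)/2 = 0.305, v̄ = (0.76+0.42)/2 = 0.59 → q = 0.25×0.305×0.59 = 0.04499 m³/s
Panel 6-7: Δb = 0.72 m, d̄ = (0.26+0.00)/2 = 0.13, v̄ = (0.42+0.00)/2 = 0.21 → q = 0.72×0.13×0.21 = 0.01966 m³/s
Q = Σ q = 0.5883 m³/s

0.588 m³/s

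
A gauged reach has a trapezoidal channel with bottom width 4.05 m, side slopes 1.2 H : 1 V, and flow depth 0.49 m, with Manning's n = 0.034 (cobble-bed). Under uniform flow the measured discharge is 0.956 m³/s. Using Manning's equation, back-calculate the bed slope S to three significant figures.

A = (b + z·y)·y = (4.05 + 1.2×0.49)×0.49 = 2.273 m²
P = b + 2y√(1+z²) = 4.05 + 2×0.49×√(1+1.2²) = 5.581 m
R = A/P = 2.273/5.581 = 0.4072 m
S = (Q·n / (1·A·R^(2/3)))² = (0.956×0.034 / (1×2.273×0.5494))² = 0.0006777

0.000678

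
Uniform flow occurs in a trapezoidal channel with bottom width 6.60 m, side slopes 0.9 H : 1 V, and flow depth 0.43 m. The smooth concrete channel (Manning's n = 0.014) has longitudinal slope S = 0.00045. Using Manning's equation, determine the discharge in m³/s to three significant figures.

2.42 m³/s

A = (b + z·y)·y = (6.60 + 0.9×0.43)×0.43 = 3.004 m²
P = b + 2y√(1+z²) = 6.60 + 2×0.43×√(1+0.9²) = 7.757 m
R = A/P = 3.004/7.757 = 0.3873 m
Q = (1/n)·A·R^(2/3)·S^(1/2) = (1/0.014) × 3.004 × 0.3873^(2/3) × 0.00045^(1/2) = 2.419 m³/s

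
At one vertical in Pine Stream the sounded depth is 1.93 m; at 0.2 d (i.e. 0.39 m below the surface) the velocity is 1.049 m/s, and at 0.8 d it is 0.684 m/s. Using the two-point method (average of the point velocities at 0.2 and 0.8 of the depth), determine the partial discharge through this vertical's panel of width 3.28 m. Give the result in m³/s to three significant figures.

v̄ = (1.049 + 0.684) / 2 = 0.8665 m/s
q = v̄ × d × w = 0.8665 × 1.93 × 3.28 = 5.485 m³/s

5.49 m³/s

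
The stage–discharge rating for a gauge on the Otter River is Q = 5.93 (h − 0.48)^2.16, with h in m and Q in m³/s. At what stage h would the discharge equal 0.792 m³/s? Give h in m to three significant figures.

0.874 m

h − h₀ = (Q/C)^(1/b) = (0.792/5.93)^(1/2.16) = 0.3937 m
h = 0.48 + 0.3937 = 0.8737 m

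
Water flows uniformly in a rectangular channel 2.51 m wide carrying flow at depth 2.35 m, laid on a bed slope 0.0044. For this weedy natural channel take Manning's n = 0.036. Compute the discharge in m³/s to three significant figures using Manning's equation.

A = b·y = 2.51 × 2.35 = 5.899 m²
P = b + 2y = 2.51 + 2×2.35 = 7.210 m
R = A/P = 5.899/7.210 = 0.8181 m
Q = (1/n)·A·R^(2/3)·S^(1/2) = (1/0.036) × 5.899 × 0.8181^(2/3) × 0.0044^(1/2) = 9.507 m³/s

9.51 m³/s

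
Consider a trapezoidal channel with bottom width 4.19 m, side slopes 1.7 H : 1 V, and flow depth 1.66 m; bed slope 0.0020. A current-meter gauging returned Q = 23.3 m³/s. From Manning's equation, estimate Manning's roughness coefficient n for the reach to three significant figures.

0.0236

A = (b + z·y)·y = (4.19 + 1.7×1.66)×1.66 = 11.64 m²
P = b + 2y√(1+z²) = 4.19 + 2×1.66×√(1+1.7²) = 10.74 m
R = A/P = 11.64/10.74 = 1.084 m
n = (1/Q)·A·R^(2/3)·S^(1/2) = (1/23.3) × 11.64 × 1.055 × 0.04472 = 0.02358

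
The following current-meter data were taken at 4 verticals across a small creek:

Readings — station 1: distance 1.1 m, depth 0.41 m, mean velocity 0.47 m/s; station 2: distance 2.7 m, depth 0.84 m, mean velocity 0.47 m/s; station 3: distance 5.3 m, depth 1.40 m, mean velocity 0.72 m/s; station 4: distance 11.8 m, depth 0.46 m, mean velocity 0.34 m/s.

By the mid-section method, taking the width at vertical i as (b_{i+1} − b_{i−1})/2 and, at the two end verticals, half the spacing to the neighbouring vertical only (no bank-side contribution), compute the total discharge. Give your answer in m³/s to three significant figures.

w_1 = (2.7 − 1.1)/2 = 0.8 m; q_1 = 0.47 × 0.41 × 0.8 = 0.1542 m³/s
w_2 = (5.3 − 1.1)/2 = 2.1 m; q_2 = 0.47 × 0.84 × 2.1 = 0.8291 m³/s
w_3 = (11.8 − 2.7)/2 = 4.55 m; q_3 = 0.72 × 1.40 × 4.55 = 4.586 m³/s
w_4 = (11.8 − 5.3)/2 = 3.25 m; q_4 = 0.34 × 0.46 × 3.25 = 0.5083 m³/s
Q = Σ qᵢ = 6.078 m³/s

6.08 m³/s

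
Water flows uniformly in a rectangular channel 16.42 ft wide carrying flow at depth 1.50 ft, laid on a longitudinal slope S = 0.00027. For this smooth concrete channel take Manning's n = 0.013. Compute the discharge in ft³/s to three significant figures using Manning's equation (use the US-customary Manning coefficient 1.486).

54.2 ft³/s

A = b·y = 16.42 × 1.50 = 24.63 ft²
P = b + 2y = 16.42 + 2×1.50 = 19.42 ft
R = A/P = 24.63/19.42 = 1.268 ft
Q = (1.486/n)·A·R^(2/3)·S^(1/2) = (1.486/0.013) × 24.63 × 1.268^(2/3) × 0.00027^(1/2) = 54.20 ft³/s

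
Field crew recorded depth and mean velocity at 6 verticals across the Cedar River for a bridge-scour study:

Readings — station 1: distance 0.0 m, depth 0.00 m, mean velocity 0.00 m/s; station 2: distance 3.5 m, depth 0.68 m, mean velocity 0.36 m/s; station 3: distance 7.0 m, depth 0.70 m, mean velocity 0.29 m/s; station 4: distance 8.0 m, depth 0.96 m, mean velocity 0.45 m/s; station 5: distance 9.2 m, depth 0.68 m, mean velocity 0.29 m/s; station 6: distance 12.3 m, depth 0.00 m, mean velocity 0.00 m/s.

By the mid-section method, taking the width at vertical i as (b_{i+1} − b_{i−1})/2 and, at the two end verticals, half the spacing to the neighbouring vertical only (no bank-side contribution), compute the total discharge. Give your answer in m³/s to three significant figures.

2.21 m³/s

w_2 = (7.0 − 0.0)/2 = 3.5 m; q_2 = 0.36 × 0.68 × 3.5 = 0.8568 m³/s
w_3 = (8.0 − 3.5)/2 = 2.25 m; q_3 = 0.29 × 0.70 × 2.25 = 0.4568 m³/s
w_4 = (9.2 − 7.0)/2 = 1.1 m; q_4 = 0.45 × 0.96 × 1.1 = 0.4752 m³/s
w_5 = (12.3 − 8.0)/2 = 2.15 m; q_5 = 0.29 × 0.68 × 2.15 = 0.4240 m³/s
Stations 1, 6 contribute zero (depth or velocity is 0).
Q = Σ qᵢ = 2.213 m³/s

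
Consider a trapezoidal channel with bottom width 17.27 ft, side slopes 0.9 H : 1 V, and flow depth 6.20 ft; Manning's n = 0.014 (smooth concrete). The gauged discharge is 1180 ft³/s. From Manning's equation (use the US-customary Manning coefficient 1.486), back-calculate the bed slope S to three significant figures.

A = (b + z·y)·y = (17.27 + 0.9×6.20)×6.20 = 141.7 ft²
P = b + 2y√(1+z²) = 17.27 + 2×6.20×√(1+0.9²) = 33.95 ft
R = A/P = 141.7/33.95 = 4.173 ft
S = (Q·n / (1.486·A·R^(2/3)))² = (1180×0.014 / (1.486×141.7×2.592))² = 0.0009167

0.000917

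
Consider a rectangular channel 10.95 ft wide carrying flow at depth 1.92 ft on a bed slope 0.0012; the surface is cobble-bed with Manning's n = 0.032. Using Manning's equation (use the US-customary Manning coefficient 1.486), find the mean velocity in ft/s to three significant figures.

2.03 ft/s

A = b·y = 10.95 × 1.92 = 21.02 ft²
P = b + 2y = 10.95 + 2×1.92 = 14.79 ft
R = A/P = 21.02/14.79 = 1.422 ft
Q = (1.486/n)·A·R^(2/3)·S^(1/2) = (1.486/0.032) × 21.02 × 1.422^(2/3) × 0.0012^(1/2) = 42.76 ft³/s
V = Q/A = 42.76/21.02 = 2.034 ft/s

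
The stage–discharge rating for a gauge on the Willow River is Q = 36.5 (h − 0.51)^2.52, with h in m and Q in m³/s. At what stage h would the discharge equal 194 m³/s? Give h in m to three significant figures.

h − h₀ = (Q/C)^(1/b) = (194/36.5)^(1/2.52) = 1.940 m
h = 0.51 + 1.940 = 2.450 m

2.45 m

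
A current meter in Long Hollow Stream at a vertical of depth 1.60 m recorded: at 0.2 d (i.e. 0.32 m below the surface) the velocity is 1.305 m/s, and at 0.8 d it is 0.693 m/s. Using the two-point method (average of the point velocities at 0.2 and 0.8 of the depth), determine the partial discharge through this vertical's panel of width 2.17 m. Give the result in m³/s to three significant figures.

3.47 m³/s

v̄ = (1.305 + 0.693) / 2 = 0.9990 m/s
q = v̄ × d × w = 0.9990 × 1.60 × 2.17 = 3.469 m³/s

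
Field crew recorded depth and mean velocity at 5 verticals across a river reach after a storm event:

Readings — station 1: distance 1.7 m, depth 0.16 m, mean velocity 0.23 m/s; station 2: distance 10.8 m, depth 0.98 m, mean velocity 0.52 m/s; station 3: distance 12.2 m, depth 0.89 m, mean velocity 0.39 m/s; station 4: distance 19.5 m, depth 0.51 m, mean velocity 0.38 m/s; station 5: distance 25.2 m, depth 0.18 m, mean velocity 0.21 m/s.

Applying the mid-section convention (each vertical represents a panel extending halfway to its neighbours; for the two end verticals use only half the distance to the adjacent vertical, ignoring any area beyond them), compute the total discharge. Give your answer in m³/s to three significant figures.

w_1 = (10.8 − 1.7)/2 = 4.55 m; q_1 = 0.23 × 0.16 × 4.55 = 0.1674 m³/s
w_2 = (12.2 − 1.7)/2 = 5.25 m; q_2 = 0.52 × 0.98 × 5.25 = 2.675 m³/s
w_3 = (19.5 − 10.8)/2 = 4.35 m; q_3 = 0.39 × 0.89 × 4.35 = 1.510 m³/s
w_4 = (25.2 − 12.2)/2 = 6.5 m; q_4 = 0.38 × 0.51 × 6.5 = 1.260 m³/s
w_5 = (25.2 − 19.5)/2 = 2.85 m; q_5 = 0.21 × 0.18 × 2.85 = 0.1077 m³/s
Q = Σ qᵢ = 5.720 m³/s

5.72 m³/s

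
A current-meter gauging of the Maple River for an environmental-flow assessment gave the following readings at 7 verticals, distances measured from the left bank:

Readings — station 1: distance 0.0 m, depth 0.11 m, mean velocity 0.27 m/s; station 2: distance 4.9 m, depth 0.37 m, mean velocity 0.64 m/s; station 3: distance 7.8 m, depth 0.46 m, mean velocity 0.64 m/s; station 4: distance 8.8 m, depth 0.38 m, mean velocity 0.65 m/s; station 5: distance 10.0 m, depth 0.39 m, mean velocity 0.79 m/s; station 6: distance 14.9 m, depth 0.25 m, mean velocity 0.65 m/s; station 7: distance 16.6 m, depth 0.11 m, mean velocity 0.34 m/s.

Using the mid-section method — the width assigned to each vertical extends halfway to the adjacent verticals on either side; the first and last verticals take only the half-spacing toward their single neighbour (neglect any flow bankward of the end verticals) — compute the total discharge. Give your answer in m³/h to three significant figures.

12100 m³/h

w_1 = (4.9 − 0.0)/2 = 2.45 m; q_1 = 0.27 × 0.11 × 2.45 = 0.07277 m³/s
w_2 = (7.8 − 0.0)/2 = 3.9 m; q_2 = 0.64 × 0.37 × 3.9 = 0.9235 m³/s
w_3 = (8.8 − 4.9)/2 = 1.95 m; q_3 = 0.64 × 0.46 × 1.95 = 0.5741 m³/s
w_4 = (10.0 − 7.8)/2 = 1.1 m; q_4 = 0.65 × 0.38 × 1.1 = 0.2717 m³/s
w_5 = (14.9 − 8.8)/2 = 3.05 m; q_5 = 0.79 × 0.39 × 3.05 = 0.9397 m³/s
w_6 = (16.6 − 10.0)/2 = 3.3 m; q_6 = 0.65 × 0.25 × 3.3 = 0.5363 m³/s
w_7 = (16.6 − 14.9)/2 = 0.85 m; q_7 = 0.34 × 0.11 × 0.85 = 0.03179 m³/s
Q = Σ qᵢ = 3.350 m³/s
= 3.350 × 3600 = 12060 m³/h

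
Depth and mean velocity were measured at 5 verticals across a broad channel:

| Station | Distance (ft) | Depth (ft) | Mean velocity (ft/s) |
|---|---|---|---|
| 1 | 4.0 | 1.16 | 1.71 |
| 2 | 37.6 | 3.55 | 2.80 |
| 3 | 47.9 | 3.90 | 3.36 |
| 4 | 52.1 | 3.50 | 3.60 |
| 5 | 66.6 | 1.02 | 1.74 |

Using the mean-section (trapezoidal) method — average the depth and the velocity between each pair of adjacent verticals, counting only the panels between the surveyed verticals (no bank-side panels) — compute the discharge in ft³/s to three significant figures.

438 ft³/s

Panel 1-2: Δb = 33.6 ft, d̄ = (1.16+3.55)/2 = 2.355, v̄ = (1.71+2.80)/2 = 2.255 → q = 33.6×2.355×2.255 = 178.4 ft³/s
Panel 2-3: Δb = 10.3 ft, d̄ = (3.55+3.90)/2 = 3.725, v̄ = (2.80+3.36)/2 = 3.08 → q = 10.3×3.725×3.08 = 118.2 ft³/s
Panel 3-4: Δb = 4.2 ft, d̄ = (3.90+3.50)/2 = 3.7, v̄ = (3.36+3.60)/2 = 3.48 → q = 4.2×3.7×3.48 = 54.08 ft³/s
Panel 4-5: Δb = 14.5 ft, d̄ = (3.50+1.02)/2 = 2.26, v̄ = (3.60+1.74)/2 = 2.67 → q = 14.5×2.26×2.67 = 87.50 ft³/s
Q = Σ q = 438.2 ft³/s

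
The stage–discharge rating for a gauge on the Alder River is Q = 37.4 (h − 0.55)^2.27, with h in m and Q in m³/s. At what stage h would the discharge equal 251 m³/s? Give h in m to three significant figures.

h − h₀ = (Q/C)^(1/b) = (251/37.4)^(1/2.27) = 2.313 m
h = 0.55 + 2.313 = 2.863 m

2.86 m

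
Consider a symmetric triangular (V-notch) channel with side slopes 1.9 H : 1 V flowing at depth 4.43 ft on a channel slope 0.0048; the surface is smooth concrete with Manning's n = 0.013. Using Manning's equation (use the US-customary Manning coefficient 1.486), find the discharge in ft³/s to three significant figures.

A = z·y² = 1.9×4.43² = 37.29 ft²
P = 2y√(1+z²) = 2×4.43×√(1+1.9²) = 19.02 ft
R = A/P = 37.29/19.02 = 1.960 ft
Q = (1.486/n)·A·R^(2/3)·S^(1/2) = (1.486/0.013) × 37.29 × 1.960^(2/3) × 0.0048^(1/2) = 462.5 ft³/s

462 ft³/s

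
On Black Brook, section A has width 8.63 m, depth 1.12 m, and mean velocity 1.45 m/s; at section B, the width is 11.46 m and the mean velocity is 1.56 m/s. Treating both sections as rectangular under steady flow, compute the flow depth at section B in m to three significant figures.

0.784 m

Q = A₁V₁ = (8.63×1.12) × 1.45 = 14.02 m³/s
d₂ = Q/(b₂ V₂) = 14.02/(11.46×1.56) = 0.7839 m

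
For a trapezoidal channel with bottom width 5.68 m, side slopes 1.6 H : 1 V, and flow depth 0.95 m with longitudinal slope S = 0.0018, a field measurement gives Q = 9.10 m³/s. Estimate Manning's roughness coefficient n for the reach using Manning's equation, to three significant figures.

A = (b + z·y)·y = (5.68 + 1.6×0.95)×0.95 = 6.840 m²
P = b + 2y√(1+z²) = 5.68 + 2×0.95×√(1+1.6²) = 9.265 m
R = A/P = 6.840/9.265 = 0.7383 m
n = (1/Q)·A·R^(2/3)·S^(1/2) = (1/9.10) × 6.840 × 0.8169 × 0.04243 = 0.02605

0.0260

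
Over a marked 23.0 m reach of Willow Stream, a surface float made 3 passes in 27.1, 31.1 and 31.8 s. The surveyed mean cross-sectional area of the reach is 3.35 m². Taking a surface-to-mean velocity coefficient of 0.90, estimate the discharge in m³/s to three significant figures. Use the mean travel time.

t̄ = (27.1 + 31.1 + 31.8) / 3 = 30 s
v_surface = L / t̄ = 23.0 / 30 = 0.7667 m/s
v_mean = 0.90 × 0.7667 = 0.6900 m/s
Q = A × v_mean = 3.35 × 0.6900 = 2.312 m³/s

2.31 m³/s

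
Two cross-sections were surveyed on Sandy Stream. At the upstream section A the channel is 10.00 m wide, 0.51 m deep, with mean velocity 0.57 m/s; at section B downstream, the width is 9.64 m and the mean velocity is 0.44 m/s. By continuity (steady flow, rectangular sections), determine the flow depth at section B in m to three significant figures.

Q = A₁V₁ = (10.00×0.51) × 0.57 = 2.907 m³/s
d₂ = Q/(b₂ V₂) = 2.907/(9.64×0.44) = 0.6854 m

0.685 m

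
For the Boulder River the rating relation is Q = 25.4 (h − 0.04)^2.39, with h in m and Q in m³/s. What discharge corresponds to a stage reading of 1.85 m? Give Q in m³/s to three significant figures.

Q = 25.4 × (1.85 − 0.04)^2.39 = 25.4 × 1.81^2.39 = 104.9 m³/s

105 m³/s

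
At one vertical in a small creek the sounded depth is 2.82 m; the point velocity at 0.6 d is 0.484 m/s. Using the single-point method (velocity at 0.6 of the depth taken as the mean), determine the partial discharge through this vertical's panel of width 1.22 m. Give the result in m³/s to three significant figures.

1.67 m³/s

v̄ = v₀.₆ = 0.484 m/s
q = v̄ × d × w = 0.4840 × 2.82 × 1.22 = 1.665 m³/s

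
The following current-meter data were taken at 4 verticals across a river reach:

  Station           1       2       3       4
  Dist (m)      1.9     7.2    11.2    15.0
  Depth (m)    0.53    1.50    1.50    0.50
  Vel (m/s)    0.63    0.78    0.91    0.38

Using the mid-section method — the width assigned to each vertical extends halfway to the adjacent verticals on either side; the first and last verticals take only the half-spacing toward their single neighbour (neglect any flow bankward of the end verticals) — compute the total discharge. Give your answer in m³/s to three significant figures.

12.0 m³/s

w_1 = (7.2 − 1.9)/2 = 2.65 m; q_1 = 0.63 × 0.53 × 2.65 = 0.8848 m³/s
w_2 = (11.2 − 1.9)/2 = 4.65 m; q_2 = 0.78 × 1.50 × 4.65 = 5.441 m³/s
w_3 = (15.0 − 7.2)/2 = 3.9 m; q_3 = 0.91 × 1.50 × 3.9 = 5.324 m³/s
w_4 = (15.0 − 11.2)/2 = 1.9 m; q_4 = 0.38 × 0.50 × 1.9 = 0.3610 m³/s
Q = Σ qᵢ = 12.01 m³/s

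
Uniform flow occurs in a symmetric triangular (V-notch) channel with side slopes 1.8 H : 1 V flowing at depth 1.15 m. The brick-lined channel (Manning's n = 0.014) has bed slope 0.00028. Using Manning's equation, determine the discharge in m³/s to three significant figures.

A = z·y² = 1.8×1.15² = 2.381 m²
P = 2y√(1+z²) = 2×1.15×√(1+1.8²) = 4.736 m
R = A/P = 2.381/4.736 = 0.5026 m
Q = (1/n)·A·R^(2/3)·S^(1/2) = (1/0.014) × 2.381 × 0.5026^(2/3) × 0.00028^(1/2) = 1.799 m³/s

1.80 m³/s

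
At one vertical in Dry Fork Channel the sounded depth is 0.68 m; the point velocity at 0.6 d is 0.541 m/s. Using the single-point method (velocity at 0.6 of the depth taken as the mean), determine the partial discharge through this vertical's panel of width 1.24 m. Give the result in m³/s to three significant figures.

v̄ = v₀.₆ = 0.541 m/s
q = v̄ × d × w = 0.5410 × 0.68 × 1.24 = 0.4562 m³/s

0.456 m³/s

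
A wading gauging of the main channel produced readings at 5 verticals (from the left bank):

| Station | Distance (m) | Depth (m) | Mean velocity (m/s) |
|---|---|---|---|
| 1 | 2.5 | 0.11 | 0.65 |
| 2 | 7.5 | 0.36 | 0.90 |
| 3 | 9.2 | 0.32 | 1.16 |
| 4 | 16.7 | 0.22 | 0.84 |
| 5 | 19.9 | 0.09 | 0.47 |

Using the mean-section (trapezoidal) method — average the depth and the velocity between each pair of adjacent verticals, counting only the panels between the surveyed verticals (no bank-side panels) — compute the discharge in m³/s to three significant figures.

Panel 1-2: Δb = 5 m, d̄ = (0.11+0.36)/2 = 0.235, v̄ = (0.65+0.90)/2 = 0.775 → q = 5×0.235×0.775 = 0.9106 m³/s
Panel 2-3: Δb = 1.7 m, d̄ = (0.36+0.32)/2 = 0.34, v̄ = (0.90+1.16)/2 = 1.03 → q = 1.7×0.34×1.03 = 0.5953 m³/s
Panel 3-4: Δb = 7.5 m, d̄ = (0.32+0.22)/2 = 0.27, v̄ = (1.16+0.84)/2 = 1 → q = 7.5×0.27×1 = 2.025 m³/s
Panel 4-5: Δb = 3.2 m, d̄ = (0.22+0.09)/2 = 0.155, v̄ = (0.84+0.47)/2 = 0.655 → q = 3.2×0.155×0.655 = 0.3249 m³/s
Q = Σ q = 3.856 m³/s

3.86 m³/s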